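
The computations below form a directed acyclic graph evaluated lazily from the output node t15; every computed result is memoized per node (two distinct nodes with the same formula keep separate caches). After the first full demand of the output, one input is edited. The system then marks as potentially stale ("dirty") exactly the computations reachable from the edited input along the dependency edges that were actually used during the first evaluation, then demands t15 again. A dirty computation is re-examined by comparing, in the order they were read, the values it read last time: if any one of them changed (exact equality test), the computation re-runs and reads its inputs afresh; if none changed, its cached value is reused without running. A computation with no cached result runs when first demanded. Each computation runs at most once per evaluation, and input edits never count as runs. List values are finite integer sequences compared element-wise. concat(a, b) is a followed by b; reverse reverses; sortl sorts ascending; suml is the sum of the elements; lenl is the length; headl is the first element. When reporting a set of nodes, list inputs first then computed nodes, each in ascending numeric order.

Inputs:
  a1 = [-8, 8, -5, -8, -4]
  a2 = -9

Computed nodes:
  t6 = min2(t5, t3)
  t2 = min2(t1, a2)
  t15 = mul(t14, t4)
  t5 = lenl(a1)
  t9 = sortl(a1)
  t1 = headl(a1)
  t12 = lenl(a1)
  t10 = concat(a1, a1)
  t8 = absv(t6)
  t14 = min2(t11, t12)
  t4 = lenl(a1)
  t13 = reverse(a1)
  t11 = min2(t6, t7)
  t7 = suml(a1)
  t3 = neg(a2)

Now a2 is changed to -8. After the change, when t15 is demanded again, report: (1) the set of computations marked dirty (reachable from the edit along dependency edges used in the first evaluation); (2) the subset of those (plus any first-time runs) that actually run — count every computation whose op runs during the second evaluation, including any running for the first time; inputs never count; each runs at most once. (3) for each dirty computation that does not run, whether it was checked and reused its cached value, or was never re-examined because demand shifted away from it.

The edit dirties: t3, t6, t11, t14, t15.
2 computations run: t3, t6.
Cache hits after checking: t11, t14, t15.
Note the absorption at t6: it re-runs yet its value is the same, leaving the output's value untouched.

First demand of the output computes:
  t3 = neg(-9) = 9
  t4 = lenl([-8, 8, -5, -8, -4]) = 5
  t5 = lenl([-8, 8, -5, -8, -4]) = 5
  t6 = min2(5, 9) = 5
  t7 = suml([-8, 8, -5, -8, -4]) = -17
  t11 = min2(5, -17) = -17
  t12 = lenl([-8, 8, -5, -8, -4]) = 5
  t14 = min2(-17, 5) = -17
  t15 = mul(-17, 5) = -85

After the edit, cleaning proceeds:
  t3: a read changed (a2 -9->-8) — executes, giving 8.
  t6: a read changed (t3 9->8) — executes, giving 5 — identical to its old value.
  t11: dirty, but its reads are unchanged (t6 unchanged, t7 unchanged); cached -17 stands.
  t14: dirty, but its reads are unchanged (t11 unchanged, t12 unchanged); cached -17 stands.
  t15: dirty, but its reads are unchanged (t14 unchanged, t4 unchanged); cached -85 stands.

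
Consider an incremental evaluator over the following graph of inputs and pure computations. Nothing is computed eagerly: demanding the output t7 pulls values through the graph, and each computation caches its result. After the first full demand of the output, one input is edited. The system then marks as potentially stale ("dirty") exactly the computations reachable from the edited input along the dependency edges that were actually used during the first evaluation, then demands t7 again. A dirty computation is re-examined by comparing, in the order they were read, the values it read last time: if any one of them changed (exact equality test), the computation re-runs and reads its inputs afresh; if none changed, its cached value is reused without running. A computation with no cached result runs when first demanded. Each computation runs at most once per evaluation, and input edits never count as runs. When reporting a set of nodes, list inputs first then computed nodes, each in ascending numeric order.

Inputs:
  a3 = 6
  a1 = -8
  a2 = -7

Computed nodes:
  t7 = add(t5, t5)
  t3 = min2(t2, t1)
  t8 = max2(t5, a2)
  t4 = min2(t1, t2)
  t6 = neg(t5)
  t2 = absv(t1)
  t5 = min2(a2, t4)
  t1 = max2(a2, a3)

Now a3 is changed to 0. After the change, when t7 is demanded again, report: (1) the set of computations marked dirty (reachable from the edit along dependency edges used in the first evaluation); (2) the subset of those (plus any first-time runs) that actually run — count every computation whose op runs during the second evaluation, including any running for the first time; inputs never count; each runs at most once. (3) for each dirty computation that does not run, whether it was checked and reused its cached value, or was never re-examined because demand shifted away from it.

Dirty set: t1, t2, t4, t5, t7.
Run set: t1, t2, t4, t5 (4 run).
Re-examined without running (cache reused): t7.
The important point: t5 recomputes to an identical value, and the output ends up unchanged.

Initial pass — values computed on the first demand:
  t1 = max2(-7, 6) = 6
  t2 = absv(6) = 6
  t4 = min2(6, 6) = 6
  t5 = min2(-7, 6) = -7
  t7 = add(-7, -7) = -14

Second demand — change propagation:
  t1: re-runs because a3 6->0; new result 0.
  t2: re-runs because t1 6->0; new result 0.
  t4: re-runs because t1 6->0; t2 6->0; new result 0.
  t5: re-runs because t4 6->0; new result -7 (unchanged).
  t7: re-examined; everything it read last time is the same (t5 unchanged, t5 unchanged) — cache -14 kept, no run.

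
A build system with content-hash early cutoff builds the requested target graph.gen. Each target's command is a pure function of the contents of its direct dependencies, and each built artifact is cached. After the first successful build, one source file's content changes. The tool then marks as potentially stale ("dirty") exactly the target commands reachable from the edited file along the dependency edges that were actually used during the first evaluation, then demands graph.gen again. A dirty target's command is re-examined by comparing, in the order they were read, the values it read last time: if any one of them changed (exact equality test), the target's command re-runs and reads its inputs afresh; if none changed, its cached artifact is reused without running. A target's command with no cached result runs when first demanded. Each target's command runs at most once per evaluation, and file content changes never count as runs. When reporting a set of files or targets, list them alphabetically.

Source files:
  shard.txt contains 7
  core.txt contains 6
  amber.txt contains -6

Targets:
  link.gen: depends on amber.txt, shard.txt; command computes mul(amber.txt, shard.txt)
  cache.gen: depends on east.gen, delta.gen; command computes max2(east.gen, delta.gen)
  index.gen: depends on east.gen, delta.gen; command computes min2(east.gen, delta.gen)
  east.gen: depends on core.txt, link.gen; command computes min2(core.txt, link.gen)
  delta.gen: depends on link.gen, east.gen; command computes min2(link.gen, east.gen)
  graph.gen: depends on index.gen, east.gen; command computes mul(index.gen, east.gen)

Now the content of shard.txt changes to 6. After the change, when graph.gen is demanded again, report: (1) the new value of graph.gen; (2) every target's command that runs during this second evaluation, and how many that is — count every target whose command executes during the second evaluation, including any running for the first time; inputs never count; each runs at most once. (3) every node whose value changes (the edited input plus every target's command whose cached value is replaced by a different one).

New value of graph.gen: 1296.
Target commands that run: delta.gen, east.gen, graph.gen, index.gen, link.gen — 5 in total.
Values that change: delta.gen, east.gen, graph.gen, index.gen, link.gen, shard.txt.

First evaluation (everything demanded from the output):
  link.gen = mul(-6, 7) = -42
  east.gen = min2(6, -42) = -42
  delta.gen = min2(-42, -42) = -42
  index.gen = min2(-42, -42) = -42
  graph.gen = mul(-42, -42) = 1764

Propagation after the edit:
  link.gen: runs — shard.txt 7->6; result -36.
  east.gen: runs — link.gen -42->-36; result -36.
  delta.gen: runs — link.gen -42->-36; east.gen -42->-36; result -36.
  index.gen: runs — east.gen -42->-36; delta.gen -42->-36; result -36.
  graph.gen: runs — index.gen -42->-36; east.gen -42->-36; result 1296.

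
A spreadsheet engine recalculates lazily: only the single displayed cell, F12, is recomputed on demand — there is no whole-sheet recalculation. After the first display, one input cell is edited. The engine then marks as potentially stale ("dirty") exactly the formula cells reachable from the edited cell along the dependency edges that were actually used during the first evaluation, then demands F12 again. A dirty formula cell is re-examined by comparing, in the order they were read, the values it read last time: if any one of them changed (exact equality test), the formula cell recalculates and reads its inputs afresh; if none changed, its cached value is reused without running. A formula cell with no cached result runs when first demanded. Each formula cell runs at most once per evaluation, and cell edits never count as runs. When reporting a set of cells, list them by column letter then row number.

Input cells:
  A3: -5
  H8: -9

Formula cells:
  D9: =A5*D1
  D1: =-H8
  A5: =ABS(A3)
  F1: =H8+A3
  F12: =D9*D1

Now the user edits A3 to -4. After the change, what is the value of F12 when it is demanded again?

First evaluation (everything demanded from the output):
  A5 = ABS(-5) = 5
  D1 = -(-9) = 9
  D9 = 5 * 9 = 45
  F12 = 45 * 9 = 405

Propagation after the edit:
  A5: runs — A3 -5->-4; result 4.
  D9: runs — A5 5->4; result 36.
  F12: runs — D9 45->36; result 324.

New value of F12: 324.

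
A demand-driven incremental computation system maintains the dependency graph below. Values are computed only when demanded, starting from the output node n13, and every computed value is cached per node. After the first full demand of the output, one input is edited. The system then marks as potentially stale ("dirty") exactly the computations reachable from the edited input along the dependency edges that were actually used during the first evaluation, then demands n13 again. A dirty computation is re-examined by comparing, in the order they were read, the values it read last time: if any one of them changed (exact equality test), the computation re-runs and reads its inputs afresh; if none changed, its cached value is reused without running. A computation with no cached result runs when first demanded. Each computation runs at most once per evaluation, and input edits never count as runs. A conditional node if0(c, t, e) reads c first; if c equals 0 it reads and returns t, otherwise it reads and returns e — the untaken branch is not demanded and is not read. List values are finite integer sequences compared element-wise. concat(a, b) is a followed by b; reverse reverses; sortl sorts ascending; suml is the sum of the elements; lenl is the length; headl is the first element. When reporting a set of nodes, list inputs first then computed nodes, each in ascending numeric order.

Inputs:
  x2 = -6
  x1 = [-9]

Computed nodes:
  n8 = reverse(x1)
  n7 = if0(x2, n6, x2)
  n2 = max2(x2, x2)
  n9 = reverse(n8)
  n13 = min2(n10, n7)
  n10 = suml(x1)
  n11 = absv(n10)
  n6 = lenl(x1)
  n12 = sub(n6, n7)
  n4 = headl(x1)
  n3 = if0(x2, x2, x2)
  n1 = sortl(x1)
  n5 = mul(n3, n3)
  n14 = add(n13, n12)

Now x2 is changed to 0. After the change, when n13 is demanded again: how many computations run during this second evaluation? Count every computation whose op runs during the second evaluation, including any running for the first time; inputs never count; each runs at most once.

First evaluation (everything demanded from the output):
  n7 = if0(x2=-6 -> else branch x2) = -6
  n10 = suml([-9]) = -9
  n13 = min2(-9, -6) = -9

Propagation after the edit:
  n6: demanded for the first time — runs, produces 1.
  n7: runs — x2 -6->0; x2 -6->0; result 1.
  n13: runs — n7 -6->1; result -9 (same value as before).

Key observation: a condition flipped, so demand reaches new nodes — n6 runs for the first time.

Computations that run: n6, n7, n13 — 3 in total.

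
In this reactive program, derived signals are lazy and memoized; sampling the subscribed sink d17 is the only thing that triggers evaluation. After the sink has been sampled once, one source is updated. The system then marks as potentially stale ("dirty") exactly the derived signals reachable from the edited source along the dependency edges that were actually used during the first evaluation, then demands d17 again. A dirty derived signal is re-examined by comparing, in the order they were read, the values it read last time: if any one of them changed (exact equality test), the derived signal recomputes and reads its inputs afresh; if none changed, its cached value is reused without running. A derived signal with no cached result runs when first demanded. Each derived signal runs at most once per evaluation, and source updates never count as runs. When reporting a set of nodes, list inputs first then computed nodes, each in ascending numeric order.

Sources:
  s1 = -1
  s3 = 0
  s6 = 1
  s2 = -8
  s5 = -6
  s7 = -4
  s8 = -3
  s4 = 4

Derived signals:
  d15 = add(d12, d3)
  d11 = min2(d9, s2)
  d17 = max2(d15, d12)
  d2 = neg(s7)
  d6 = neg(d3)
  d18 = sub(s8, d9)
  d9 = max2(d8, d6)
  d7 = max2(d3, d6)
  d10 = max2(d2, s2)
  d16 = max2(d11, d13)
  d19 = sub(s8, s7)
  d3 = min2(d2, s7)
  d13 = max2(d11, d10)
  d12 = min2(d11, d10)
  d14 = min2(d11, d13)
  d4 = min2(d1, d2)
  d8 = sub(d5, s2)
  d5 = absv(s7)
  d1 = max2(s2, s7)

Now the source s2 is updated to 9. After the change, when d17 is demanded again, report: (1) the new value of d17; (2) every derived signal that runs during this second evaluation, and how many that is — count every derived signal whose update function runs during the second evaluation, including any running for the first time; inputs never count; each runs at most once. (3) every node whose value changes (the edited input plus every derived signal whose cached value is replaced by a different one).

Demanding d17 again yields 4.
7 derived signals run: d8, d9, d10, d11, d12, d15, d17.
The nodes whose values change: s2, d8, d9, d10, d11, d12, d15, d17.

First demand of the output computes:
  d2 = neg(-4) = 4
  d3 = min2(4, -4) = -4
  d5 = absv(-4) = 4
  d6 = neg(-4) = 4
  d8 = sub(4, -8) = 12
  d9 = max2(12, 4) = 12
  d10 = max2(4, -8) = 4
  d11 = min2(12, -8) = -8
  d12 = min2(-8, 4) = -8
  d15 = add(-8, -4) = -12
  d17 = max2(-12, -8) = -8

After the edit, cleaning proceeds:
  d8: a read changed (s2 -8->9) — executes, giving -5.
  d9: a read changed (d8 12->-5) — executes, giving 4.
  d10: a read changed (s2 -8->9) — executes, giving 9.
  d11: a read changed (d9 12->4; s2 -8->9) — executes, giving 4.
  d12: a read changed (d11 -8->4; d10 4->9) — executes, giving 4.
  d15: a read changed (d12 -8->4) — executes, giving 0.
  d17: a read changed (d15 -12->0; d12 -8->4) — executes, giving 4.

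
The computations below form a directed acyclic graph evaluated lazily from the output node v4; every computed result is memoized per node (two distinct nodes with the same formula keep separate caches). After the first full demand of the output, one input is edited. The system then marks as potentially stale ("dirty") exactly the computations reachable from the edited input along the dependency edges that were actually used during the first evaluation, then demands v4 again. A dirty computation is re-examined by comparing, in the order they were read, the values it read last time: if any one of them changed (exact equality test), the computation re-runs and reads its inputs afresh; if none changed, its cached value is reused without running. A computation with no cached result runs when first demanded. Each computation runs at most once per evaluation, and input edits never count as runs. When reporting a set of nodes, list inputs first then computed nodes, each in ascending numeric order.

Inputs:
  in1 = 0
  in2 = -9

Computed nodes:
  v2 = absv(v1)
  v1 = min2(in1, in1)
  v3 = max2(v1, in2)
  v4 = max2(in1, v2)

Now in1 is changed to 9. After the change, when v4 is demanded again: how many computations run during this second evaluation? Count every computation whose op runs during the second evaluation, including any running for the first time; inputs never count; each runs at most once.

First demand of the output computes:
  v1 = min2(0, 0) = 0
  v2 = absv(0) = 0
  v4 = max2(0, 0) = 0

After the edit, cleaning proceeds:
  v1: a read changed (in1 0->9; in1 0->9) — executes, giving 9.
  v2: a read changed (v1 0->9) — executes, giving 9.
  v4: a read changed (in1 0->9; v2 0->9) — executes, giving 9.

3 computations run: v1, v2, v4.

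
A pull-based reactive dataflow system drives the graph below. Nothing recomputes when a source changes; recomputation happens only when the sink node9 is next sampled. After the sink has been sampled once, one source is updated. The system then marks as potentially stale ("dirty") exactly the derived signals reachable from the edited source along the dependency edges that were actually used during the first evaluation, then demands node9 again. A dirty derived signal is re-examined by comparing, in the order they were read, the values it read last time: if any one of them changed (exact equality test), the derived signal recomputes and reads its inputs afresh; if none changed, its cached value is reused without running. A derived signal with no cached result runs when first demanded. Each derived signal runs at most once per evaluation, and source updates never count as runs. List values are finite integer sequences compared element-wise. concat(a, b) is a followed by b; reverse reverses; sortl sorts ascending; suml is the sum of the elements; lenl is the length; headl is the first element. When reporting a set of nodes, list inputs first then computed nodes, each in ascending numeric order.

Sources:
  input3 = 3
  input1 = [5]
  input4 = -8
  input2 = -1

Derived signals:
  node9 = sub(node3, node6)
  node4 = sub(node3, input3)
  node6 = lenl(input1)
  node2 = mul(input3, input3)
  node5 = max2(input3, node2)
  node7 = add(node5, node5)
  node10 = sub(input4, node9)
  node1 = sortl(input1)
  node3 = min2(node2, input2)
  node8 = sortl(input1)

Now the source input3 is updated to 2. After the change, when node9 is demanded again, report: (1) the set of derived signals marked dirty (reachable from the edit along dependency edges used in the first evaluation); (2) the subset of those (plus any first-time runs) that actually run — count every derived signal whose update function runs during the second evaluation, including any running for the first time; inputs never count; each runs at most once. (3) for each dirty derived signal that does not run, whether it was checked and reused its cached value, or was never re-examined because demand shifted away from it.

Marked dirty: node2, node3, node9.
Derived signals that run: node2, node3 — 2 in total.
Checked but reused from cache: node9.
Key observation: the change is absorbed at node3 — it re-runs but produces the same value, and the output's value is unchanged.

First evaluation (everything demanded from the output):
  node2 = mul(3, 3) = 9
  node3 = min2(9, -1) = -1
  node6 = lenl([5]) = 1
  node9 = sub(-1, 1) = -2

Propagation after the edit:
  node2: runs — input3 3->2; input3 3->2; result 4.
  node3: runs — node2 9->4; result -1 (same value as before).
  node9: checked — values it read are unchanged (node3 unchanged, node6 unchanged); reused cached -2 without running.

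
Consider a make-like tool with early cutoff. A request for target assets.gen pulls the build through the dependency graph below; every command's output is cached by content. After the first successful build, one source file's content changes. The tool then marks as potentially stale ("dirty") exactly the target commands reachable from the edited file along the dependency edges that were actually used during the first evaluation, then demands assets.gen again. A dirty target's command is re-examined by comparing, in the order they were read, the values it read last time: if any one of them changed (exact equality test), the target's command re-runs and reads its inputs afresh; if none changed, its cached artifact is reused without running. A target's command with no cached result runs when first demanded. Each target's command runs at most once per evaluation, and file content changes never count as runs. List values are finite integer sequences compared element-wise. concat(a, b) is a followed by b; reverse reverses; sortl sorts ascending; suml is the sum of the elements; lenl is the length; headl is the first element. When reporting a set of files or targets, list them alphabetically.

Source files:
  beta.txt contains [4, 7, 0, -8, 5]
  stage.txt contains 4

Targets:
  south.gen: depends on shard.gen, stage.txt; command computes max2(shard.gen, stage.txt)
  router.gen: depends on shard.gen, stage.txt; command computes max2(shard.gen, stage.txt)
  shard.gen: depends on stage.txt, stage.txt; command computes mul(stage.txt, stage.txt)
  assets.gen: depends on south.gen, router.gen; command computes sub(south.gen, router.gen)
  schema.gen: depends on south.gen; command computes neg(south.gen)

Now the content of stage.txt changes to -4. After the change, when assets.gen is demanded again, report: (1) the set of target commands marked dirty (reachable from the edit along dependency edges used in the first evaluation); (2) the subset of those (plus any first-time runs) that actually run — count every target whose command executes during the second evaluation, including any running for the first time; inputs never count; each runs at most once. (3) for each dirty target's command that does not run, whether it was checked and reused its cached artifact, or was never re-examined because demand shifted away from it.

The edit dirties: assets.gen, router.gen, shard.gen, south.gen.
3 target commands run: router.gen, shard.gen, south.gen.
Cache hits after checking: assets.gen.
Note where the cutoff bites: assets.gen is checked, finds nothing changed, and keeps its cache.

First demand of the output computes:
  shard.gen = mul(4, 4) = 16
  router.gen = max2(16, 4) = 16
  south.gen = max2(16, 4) = 16
  assets.gen = sub(16, 16) = 0

After the edit, cleaning proceeds:
  shard.gen: a read changed (stage.txt 4->-4; stage.txt 4->-4) — executes, giving 16 — identical to its old value.
  router.gen: a read changed (stage.txt 4->-4) — executes, giving 16 — identical to its old value.
  south.gen: a read changed (stage.txt 4->-4) — executes, giving 16 — identical to its old value.
  assets.gen: dirty, but its reads are unchanged (south.gen unchanged, router.gen unchanged); cached 0 stands.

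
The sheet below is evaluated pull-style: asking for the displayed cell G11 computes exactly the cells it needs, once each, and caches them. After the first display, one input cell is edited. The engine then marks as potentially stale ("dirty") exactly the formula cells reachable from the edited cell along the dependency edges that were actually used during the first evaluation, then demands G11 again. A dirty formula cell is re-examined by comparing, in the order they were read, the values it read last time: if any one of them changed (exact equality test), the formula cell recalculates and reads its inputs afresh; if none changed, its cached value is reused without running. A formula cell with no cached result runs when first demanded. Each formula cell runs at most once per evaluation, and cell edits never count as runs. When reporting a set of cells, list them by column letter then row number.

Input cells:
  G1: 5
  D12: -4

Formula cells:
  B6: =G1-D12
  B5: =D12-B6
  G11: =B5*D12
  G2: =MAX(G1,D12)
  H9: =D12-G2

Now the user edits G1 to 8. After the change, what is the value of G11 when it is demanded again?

First demand of the output computes:
  B6 = 5 - -4 = 9
  B5 = -4 - 9 = -13
  G11 = -13 * -4 = 52

After the edit, cleaning proceeds:
  B6: a read changed (G1 5->8) — executes, giving 12.
  B5: a read changed (B6 9->12) — executes, giving -16.
  G11: a read changed (B5 -13->-16) — executes, giving 64.

Demanding G11 again yields 64.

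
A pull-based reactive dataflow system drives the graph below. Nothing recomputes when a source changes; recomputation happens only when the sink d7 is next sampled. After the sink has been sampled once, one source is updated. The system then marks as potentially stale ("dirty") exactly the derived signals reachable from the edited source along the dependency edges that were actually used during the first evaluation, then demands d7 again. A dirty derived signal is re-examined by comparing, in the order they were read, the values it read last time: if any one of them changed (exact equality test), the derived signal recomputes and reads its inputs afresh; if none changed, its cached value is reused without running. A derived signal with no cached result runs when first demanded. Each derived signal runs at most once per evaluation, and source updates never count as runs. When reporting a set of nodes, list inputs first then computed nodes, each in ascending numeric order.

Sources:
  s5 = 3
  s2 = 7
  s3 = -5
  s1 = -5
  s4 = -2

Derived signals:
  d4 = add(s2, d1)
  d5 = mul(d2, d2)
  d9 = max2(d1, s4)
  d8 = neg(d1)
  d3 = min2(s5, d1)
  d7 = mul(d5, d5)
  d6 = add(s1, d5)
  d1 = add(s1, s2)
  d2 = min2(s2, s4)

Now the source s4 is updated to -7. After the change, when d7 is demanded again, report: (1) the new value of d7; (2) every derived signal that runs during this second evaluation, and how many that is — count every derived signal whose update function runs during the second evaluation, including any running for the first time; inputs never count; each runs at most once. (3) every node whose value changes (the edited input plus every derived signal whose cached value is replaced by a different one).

New value of d7: 2401.
Derived signals that run: d2, d5, d7 — 3 in total.
Values that change: s4, d2, d5, d7.

First evaluation (everything demanded from the output):
  d2 = min2(7, -2) = -2
  d5 = mul(-2, -2) = 4
  d7 = mul(4, 4) = 16

Propagation after the edit:
  d2: runs — s4 -2->-7; result -7.
  d5: runs — d2 -2->-7; d2 -2->-7; result 49.
  d7: runs — d5 4->49; d5 4->49; result 2401.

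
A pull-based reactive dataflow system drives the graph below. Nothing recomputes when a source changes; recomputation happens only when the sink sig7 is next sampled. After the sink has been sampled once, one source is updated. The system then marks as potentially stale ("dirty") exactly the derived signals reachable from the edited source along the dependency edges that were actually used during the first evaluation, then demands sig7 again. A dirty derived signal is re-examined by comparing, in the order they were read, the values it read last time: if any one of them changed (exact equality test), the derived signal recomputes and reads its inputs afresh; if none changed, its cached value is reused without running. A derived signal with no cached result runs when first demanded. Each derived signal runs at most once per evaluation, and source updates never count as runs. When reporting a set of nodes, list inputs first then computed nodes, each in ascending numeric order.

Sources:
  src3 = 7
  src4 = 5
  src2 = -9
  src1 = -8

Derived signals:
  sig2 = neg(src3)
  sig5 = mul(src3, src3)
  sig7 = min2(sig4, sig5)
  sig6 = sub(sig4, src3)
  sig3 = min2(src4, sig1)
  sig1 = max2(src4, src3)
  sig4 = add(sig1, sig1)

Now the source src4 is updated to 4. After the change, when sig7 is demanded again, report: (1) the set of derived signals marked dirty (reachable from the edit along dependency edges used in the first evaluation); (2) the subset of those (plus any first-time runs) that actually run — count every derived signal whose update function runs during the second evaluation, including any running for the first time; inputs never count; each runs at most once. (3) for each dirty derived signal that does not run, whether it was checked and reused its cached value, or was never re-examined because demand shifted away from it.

First evaluation (everything demanded from the output):
  sig1 = max2(5, 7) = 7
  sig4 = add(7, 7) = 14
  sig5 = mul(7, 7) = 49
  sig7 = min2(14, 49) = 14

Propagation after the edit:
  sig1: runs — src4 5->4; result 7 (same value as before).
  sig4: checked — values it read are unchanged (sig1 unchanged, sig1 unchanged); reused cached 14 without running.
  sig7: checked — values it read are unchanged (sig4 unchanged, sig5 unchanged); reused cached 14 without running.

Key observation: the change is absorbed at sig1 — it re-runs but produces the same value, and the output's value is unchanged.

Marked dirty: sig1, sig4, sig7.
Derived signals that run: sig1 — 1 in total.
Checked but reused from cache: sig4, sig7.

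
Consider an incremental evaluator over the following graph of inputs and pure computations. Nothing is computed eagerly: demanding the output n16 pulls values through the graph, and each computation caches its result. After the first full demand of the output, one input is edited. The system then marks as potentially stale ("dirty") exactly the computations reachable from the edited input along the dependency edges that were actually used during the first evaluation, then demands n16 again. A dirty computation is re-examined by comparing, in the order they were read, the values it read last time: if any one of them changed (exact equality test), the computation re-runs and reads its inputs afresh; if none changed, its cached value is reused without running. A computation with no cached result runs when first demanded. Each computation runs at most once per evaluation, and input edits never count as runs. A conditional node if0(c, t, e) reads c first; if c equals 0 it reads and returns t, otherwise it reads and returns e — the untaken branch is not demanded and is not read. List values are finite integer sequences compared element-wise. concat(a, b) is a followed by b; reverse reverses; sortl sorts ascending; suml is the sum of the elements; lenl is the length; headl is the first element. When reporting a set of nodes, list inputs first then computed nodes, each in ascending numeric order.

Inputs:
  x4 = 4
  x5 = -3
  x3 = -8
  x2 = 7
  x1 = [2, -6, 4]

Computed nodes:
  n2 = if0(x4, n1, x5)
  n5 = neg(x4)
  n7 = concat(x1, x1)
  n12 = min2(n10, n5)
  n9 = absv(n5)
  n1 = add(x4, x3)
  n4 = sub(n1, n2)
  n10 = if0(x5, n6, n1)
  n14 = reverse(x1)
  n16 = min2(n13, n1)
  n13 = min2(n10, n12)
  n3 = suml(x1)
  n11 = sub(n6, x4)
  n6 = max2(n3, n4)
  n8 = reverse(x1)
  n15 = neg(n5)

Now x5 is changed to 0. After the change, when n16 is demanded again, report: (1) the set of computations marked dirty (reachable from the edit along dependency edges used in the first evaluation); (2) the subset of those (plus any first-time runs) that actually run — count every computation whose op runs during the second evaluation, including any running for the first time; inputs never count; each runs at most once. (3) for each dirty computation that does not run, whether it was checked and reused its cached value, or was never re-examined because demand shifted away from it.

Initial pass — values computed on the first demand:
  n1 = add(4, -8) = -4
  n5 = neg(4) = -4
  n10 = if0(x5=-3 -> else branch n1) = -4
  n12 = min2(-4, -4) = -4
  n13 = min2(-4, -4) = -4
  n16 = min2(-4, -4) = -4

Second demand — change propagation:
  n2: newly demanded (no cache) — executes and yields 0.
  n3: newly demanded (no cache) — executes and yields 0.
  n4: newly demanded (no cache) — executes and yields -4.
  n6: newly demanded (no cache) — executes and yields 0.
  n10: re-runs because x5 -3->0; new result 0.
  n12: re-runs because n10 -4->0; new result -4 (unchanged).
  n13: re-runs because n10 -4->0; new result -4 (unchanged).
  n16: re-examined; everything it read last time is the same (n13 unchanged, n1 unchanged) — cache -4 kept, no run.

The important point: the flipped condition pulls in fresh nodes; n2, n3, n4, n6 run for the first time.

Dirty set: n10, n12, n13, n16.
Run set: n2, n3, n4, n6, n10, n12, n13 (7 run).
Re-examined without running (cache reused): n16.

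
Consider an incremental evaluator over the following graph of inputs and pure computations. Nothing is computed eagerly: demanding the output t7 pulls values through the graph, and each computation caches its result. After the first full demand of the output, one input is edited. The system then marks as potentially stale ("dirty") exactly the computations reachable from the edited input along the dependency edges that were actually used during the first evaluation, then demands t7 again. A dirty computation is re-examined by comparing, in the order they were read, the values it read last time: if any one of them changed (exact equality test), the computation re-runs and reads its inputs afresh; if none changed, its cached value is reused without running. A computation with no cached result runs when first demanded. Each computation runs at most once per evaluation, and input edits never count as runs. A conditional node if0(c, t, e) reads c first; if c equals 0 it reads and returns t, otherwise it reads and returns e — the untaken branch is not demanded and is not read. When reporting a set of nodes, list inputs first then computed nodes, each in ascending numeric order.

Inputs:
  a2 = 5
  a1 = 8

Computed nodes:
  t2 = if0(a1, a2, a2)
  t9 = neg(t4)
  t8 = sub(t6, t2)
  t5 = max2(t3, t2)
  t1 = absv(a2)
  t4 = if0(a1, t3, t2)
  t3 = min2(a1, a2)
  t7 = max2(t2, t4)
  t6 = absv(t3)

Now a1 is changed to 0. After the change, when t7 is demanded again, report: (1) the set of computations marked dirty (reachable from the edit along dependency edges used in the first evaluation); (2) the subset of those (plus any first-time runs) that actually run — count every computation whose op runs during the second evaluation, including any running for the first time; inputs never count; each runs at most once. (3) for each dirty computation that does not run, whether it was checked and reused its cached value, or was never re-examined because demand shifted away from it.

Dirty set: t2, t4, t7.
Run set: t2, t3, t4, t7 (4 run).
All dirty computations ended up running.
The important point: the flipped condition pulls in fresh nodes; t3 runs for the first time.

Initial pass — values computed on the first demand:
  t2 = if0(a1=8 -> else branch a2) = 5
  t4 = if0(a1=8 -> else branch t2) = 5
  t7 = max2(5, 5) = 5

Second demand — change propagation:
  t2: re-runs because a1 8->0; new result 5 (unchanged).
  t3: newly demanded (no cache) — executes and yields 0.
  t4: re-runs because a1 8->0; new result 0.
  t7: re-runs because t4 5->0; new result 5 (unchanged).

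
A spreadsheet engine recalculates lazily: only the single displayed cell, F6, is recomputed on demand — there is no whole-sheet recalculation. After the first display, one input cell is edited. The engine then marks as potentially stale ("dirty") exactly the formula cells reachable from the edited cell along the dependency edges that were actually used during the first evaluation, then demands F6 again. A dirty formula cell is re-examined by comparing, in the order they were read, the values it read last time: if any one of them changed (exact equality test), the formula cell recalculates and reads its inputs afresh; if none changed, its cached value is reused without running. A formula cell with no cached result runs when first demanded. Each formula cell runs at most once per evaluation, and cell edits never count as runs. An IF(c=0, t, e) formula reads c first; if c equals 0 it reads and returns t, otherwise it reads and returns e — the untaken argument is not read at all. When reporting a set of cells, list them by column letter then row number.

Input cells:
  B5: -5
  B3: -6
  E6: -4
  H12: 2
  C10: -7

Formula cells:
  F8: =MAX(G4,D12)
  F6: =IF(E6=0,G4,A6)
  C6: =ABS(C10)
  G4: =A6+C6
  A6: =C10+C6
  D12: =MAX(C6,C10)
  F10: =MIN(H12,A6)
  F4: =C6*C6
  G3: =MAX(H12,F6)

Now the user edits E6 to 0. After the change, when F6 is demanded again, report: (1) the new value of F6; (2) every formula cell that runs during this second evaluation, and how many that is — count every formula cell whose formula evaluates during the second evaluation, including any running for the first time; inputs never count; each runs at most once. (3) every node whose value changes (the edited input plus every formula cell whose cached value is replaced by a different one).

First evaluation (everything demanded from the output):
  C6 = ABS(-7) = 7
  A6 = -7 + 7 = 0
  F6 = IF(E6=0: E6=-4 -> else branch A6) = 0

Propagation after the edit:
  G4: demanded for the first time — runs, produces 7.
  F6: runs — E6 -4->0; result 7.

Key observation: a condition flipped, so demand reaches new nodes — G4 runs for the first time.

New value of F6: 7.
Formula cells that run: F6, G4 — 2 in total.
Values that change: E6, F6.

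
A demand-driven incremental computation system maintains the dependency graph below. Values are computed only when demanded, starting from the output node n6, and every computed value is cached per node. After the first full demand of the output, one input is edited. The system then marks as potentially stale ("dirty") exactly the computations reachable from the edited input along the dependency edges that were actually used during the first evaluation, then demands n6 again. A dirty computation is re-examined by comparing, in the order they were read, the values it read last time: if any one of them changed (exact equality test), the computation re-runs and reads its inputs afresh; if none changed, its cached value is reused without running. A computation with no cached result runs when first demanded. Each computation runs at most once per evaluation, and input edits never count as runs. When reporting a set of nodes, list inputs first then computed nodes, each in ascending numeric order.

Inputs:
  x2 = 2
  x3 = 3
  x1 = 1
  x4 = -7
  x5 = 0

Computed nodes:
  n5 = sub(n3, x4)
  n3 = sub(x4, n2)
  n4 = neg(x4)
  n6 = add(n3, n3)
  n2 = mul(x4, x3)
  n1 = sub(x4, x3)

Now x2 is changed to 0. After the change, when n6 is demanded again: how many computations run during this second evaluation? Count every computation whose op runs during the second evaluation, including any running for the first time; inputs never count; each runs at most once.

First evaluation (everything demanded from the output):
  n2 = mul(-7, 3) = -21
  n3 = sub(-7, -21) = 14
  n6 = add(14, 14) = 28

Propagation after the edit:
  x2 feeds no computation that the output demands — nothing is marked dirty and nothing runs.

Key observation: x2 is never demanded by the output, so the edit triggers no recomputation at all.

Computations that run: none — 0 in total.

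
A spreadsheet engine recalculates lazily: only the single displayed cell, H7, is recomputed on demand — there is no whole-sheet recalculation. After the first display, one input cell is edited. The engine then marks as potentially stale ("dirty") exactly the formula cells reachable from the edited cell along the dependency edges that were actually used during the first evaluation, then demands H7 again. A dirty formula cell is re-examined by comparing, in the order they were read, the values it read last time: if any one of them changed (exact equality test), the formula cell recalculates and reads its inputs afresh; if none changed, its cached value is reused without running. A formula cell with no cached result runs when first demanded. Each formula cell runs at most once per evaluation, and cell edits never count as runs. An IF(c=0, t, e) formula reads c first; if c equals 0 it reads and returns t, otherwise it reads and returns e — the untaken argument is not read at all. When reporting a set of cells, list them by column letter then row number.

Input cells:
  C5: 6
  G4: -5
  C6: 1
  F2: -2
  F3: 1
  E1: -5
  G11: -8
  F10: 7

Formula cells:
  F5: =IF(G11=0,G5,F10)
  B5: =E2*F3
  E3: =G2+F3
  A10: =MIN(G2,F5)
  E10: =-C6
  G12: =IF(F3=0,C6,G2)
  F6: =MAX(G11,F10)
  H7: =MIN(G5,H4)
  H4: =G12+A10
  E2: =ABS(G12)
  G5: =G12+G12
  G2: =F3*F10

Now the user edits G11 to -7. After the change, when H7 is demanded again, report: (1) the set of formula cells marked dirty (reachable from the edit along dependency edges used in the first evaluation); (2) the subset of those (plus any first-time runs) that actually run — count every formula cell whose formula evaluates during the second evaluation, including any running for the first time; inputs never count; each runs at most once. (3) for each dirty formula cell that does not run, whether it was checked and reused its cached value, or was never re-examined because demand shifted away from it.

Marked dirty: A10, F5, H4, H7.
Formula cells that run: F5 — 1 in total.
Checked but reused from cache: A10, H4, H7.
Key observation: the change is absorbed at F5 — it re-runs but produces the same value, and the output's value is unchanged.

First evaluation (everything demanded from the output):
  G2 = 1 * 7 = 7
  G12 = IF(F3=0: F3=1 -> else branch G2) = 7
  G5 = 7 + 7 = 14
  F5 = IF(G11=0: G11=-8 -> else branch F10) = 7
  A10 = MIN(7, 7) = 7
  H4 = 7 + 7 = 14
  H7 = MIN(14, 14) = 14

Propagation after the edit:
  F5: runs — G11 -8->-7; result 7 (same value as before).
  A10: checked — values it read are unchanged (G2 unchanged, F5 unchanged); reused cached 7 without running.
  H4: checked — values it read are unchanged (G12 unchanged, A10 unchanged); reused cached 14 without running.
  H7: checked — values it read are unchanged (G5 unchanged, H4 unchanged); reused cached 14 without running.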